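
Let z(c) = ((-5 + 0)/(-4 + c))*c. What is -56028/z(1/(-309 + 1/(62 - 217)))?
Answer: 10742752692/775 ≈ 1.3862e+7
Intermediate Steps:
z(c) = -5*c/(-4 + c) (z(c) = (-5/(-4 + c))*c = -5*c/(-4 + c))
-56028/z(1/(-309 + 1/(62 - 217))) = -56028*(-(-309 + 1/(62 - 217))*(-4 + 1/(-309 + 1/(62 - 217)))/5) = -56028*(-(-309 + 1/(-155))*(-4 + 1/(-309 + 1/(-155)))/5) = -56028*(-(-309 - 1/155)*(-4 + 1/(-309 - 1/155))/5) = -56028/((-5/((-47896/155)*(-4 + 1/(-47896/155))))) = -56028/((-5*(-155/47896)/(-4 - 155/47896))) = -56028/((-5*(-155/47896)/(-191739/47896))) = -56028/((-5*(-155/47896)*(-47896/191739))) = -56028/(-775/191739) = -56028*(-191739/775) = 10742752692/775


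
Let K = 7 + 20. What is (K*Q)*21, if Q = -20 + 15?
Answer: -2835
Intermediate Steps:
Q = -5
K = 27
(K*Q)*21 = (27*(-5))*21 = -135*21 = -2835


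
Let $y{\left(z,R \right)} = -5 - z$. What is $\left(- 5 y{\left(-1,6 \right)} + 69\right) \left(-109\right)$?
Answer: $-9701$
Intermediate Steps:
$\left(- 5 y{\left(-1,6 \right)} + 69\right) \left(-109\right) = \left(- 5 \left(-5 - -1\right) + 69\right) \left(-109\right) = \left(- 5 \left(-5 + 1\right) + 69\right) \left(-109\right) = \left(\left(-5\right) \left(-4\right) + 69\right) \left(-109\right) = \left(20 + 69\right) \left(-109\right) = 89 \left(-109\right) = -9701$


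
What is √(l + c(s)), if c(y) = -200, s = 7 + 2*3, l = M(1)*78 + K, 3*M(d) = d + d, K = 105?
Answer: I*√43 ≈ 6.5574*I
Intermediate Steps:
M(d) = 2*d/3 (M(d) = (d + d)/3 = (2*d)/3 = 2*d/3)
l = 157 (l = ((⅔)*1)*78 + 105 = (⅔)*78 + 105 = 52 + 105 = 157)
s = 13 (s = 7 + 6 = 13)
√(l + c(s)) = √(157 - 200) = √(-43) = I*√43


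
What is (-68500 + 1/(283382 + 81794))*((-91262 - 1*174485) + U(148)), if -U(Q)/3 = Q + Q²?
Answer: 8302406179736097/365176 ≈ 2.2735e+10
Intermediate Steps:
U(Q) = -3*Q - 3*Q² (U(Q) = -3*(Q + Q²) = -3*Q - 3*Q²)
(-68500 + 1/(283382 + 81794))*((-91262 - 1*174485) + U(148)) = (-68500 + 1/(283382 + 81794))*((-91262 - 1*174485) - 3*148*(1 + 148)) = (-68500 + 1/365176)*((-91262 - 174485) - 3*148*149) = (-68500 + 1/365176)*(-265747 - 66156) = -25014555999/365176*(-331903) = 8302406179736097/365176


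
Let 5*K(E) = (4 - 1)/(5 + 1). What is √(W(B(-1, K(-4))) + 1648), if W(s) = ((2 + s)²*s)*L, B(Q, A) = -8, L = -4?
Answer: 20*√7 ≈ 52.915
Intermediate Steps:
K(E) = ⅒ (K(E) = ((4 - 1)/(5 + 1))/5 = (3/6)/5 = (3*(⅙))/5 = (⅕)*(½) = ⅒)
W(s) = -4*s*(2 + s)² (W(s) = ((2 + s)²*s)*(-4) = (s*(2 + s)²)*(-4) = -4*s*(2 + s)²)
√(W(B(-1, K(-4))) + 1648) = √(-4*(-8)*(2 - 8)² + 1648) = √(-4*(-8)*(-6)² + 1648) = √(-4*(-8)*36 + 1648) = √(1152 + 1648) = √2800 = 20*√7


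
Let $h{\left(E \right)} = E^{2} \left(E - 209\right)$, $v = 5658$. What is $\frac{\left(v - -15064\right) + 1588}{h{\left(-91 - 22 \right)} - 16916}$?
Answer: $- \frac{11155}{2064267} \approx -0.0054039$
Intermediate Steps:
$h{\left(E \right)} = E^{2} \left(-209 + E\right)$
$\frac{\left(v - -15064\right) + 1588}{h{\left(-91 - 22 \right)} - 16916} = \frac{\left(5658 - -15064\right) + 1588}{\left(-91 - 22\right)^{2} \left(-209 - 113\right) - 16916} = \frac{\left(5658 + 15064\right) + 1588}{\left(-91 - 22\right)^{2} \left(-209 - 113\right) - 16916} = \frac{20722 + 1588}{\left(-113\right)^{2} \left(-209 - 113\right) - 16916} = \frac{22310}{12769 \left(-322\right) - 16916} = \frac{22310}{-4111618 - 16916} = \frac{22310}{-4128534} = 22310 \left(- \frac{1}{4128534}\right) = - \frac{11155}{2064267}$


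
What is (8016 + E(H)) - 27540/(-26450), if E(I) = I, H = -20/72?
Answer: 381678107/47610 ≈ 8016.8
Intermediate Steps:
H = -5/18 (H = -20*1/72 = -5/18 ≈ -0.27778)
(8016 + E(H)) - 27540/(-26450) = (8016 - 5/18) - 27540/(-26450) = 144283/18 - 27540*(-1/26450) = 144283/18 + 2754/2645 = 381678107/47610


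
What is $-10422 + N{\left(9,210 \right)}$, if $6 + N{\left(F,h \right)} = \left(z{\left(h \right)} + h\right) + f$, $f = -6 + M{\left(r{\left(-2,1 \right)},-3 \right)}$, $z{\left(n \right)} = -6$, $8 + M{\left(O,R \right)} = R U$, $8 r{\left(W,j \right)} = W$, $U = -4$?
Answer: $-10226$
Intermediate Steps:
$r{\left(W,j \right)} = \frac{W}{8}$
$M{\left(O,R \right)} = -8 - 4 R$ ($M{\left(O,R \right)} = -8 + R \left(-4\right) = -8 - 4 R$)
$f = -2$ ($f = -6 - -4 = -6 + \left(-8 + 12\right) = -6 + 4 = -2$)
$N{\left(F,h \right)} = -14 + h$ ($N{\left(F,h \right)} = -6 + \left(\left(-6 + h\right) - 2\right) = -6 + \left(-8 + h\right) = -14 + h$)
$-10422 + N{\left(9,210 \right)} = -10422 + \left(-14 + 210\right) = -10422 + 196 = -10226$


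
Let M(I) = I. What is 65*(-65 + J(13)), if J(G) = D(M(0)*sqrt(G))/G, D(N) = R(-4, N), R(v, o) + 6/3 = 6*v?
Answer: -4355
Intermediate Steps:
R(v, o) = -2 + 6*v
D(N) = -26 (D(N) = -2 + 6*(-4) = -2 - 24 = -26)
J(G) = -26/G
65*(-65 + J(13)) = 65*(-65 - 26/13) = 65*(-65 - 26*1/13) = 65*(-65 - 2) = 65*(-67) = -4355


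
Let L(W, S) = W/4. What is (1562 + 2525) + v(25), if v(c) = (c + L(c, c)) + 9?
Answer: 16509/4 ≈ 4127.3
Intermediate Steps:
L(W, S) = W/4 (L(W, S) = W*(¼) = W/4)
v(c) = 9 + 5*c/4 (v(c) = (c + c/4) + 9 = 5*c/4 + 9 = 9 + 5*c/4)
(1562 + 2525) + v(25) = (1562 + 2525) + (9 + (5/4)*25) = 4087 + (9 + 125/4) = 4087 + 161/4 = 16509/4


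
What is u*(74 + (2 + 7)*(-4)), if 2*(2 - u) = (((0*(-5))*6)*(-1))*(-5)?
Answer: 76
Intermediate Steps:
u = 2 (u = 2 - ((0*(-5))*6)*(-1)*(-5)/2 = 2 - (0*6)*(-1)*(-5)/2 = 2 - 0*(-1)*(-5)/2 = 2 - 0*(-5) = 2 - 1/2*0 = 2 + 0 = 2)
u*(74 + (2 + 7)*(-4)) = 2*(74 + (2 + 7)*(-4)) = 2*(74 + 9*(-4)) = 2*(74 - 36) = 2*38 = 76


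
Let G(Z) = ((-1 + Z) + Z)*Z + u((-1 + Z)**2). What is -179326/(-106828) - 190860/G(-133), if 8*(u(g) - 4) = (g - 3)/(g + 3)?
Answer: -335723313857667/90848828589554 ≈ -3.6954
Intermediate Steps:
u(g) = 4 + (-3 + g)/(8*(3 + g)) (u(g) = 4 + ((g - 3)/(g + 3))/8 = 4 + ((-3 + g)/(3 + g))/8 = 4 + (-3 + g)/(8*(3 + g)))
G(Z) = Z*(-1 + 2*Z) + 3*(31 + 11*(-1 + Z)**2)/(8*(3 + (-1 + Z)**2)) (G(Z) = ((-1 + Z) + Z)*Z + 3*(31 + 11*(-1 + Z)**2)/(8*(3 + (-1 + Z)**2)) = (-1 + 2*Z)*Z + 3*(31 + 11*(-1 + Z)**2)/(8*(3 + (-1 + Z)**2)) = Z*(-1 + 2*Z) + 3*(31 + 11*(-1 + Z)**2)/(8*(3 + (-1 + Z)**2)))
-179326/(-106828) - 190860/G(-133) = -179326/(-106828) - 190860*8*(4 + (-133)**2 - 2*(-133))/(126 - 98*(-133) - 40*(-133)**3 + 16*(-133)**4 + 113*(-133)**2) = -179326*(-1/106828) - 190860*8*(4 + 17689 + 266)/(126 + 13034 - 40*(-2352637) + 16*312900721 + 113*17689) = 89663/53414 - 190860*143672/(126 + 13034 + 94105480 + 5006411536 + 1998857) = 89663/53414 - 190860/((1/8)*(1/17959)*5102529033) = 89663/53414 - 190860/5102529033/143672 = 89663/53414 - 190860*143672/5102529033 = 89663/53414 - 9140412640/1700843011 = -335723313857667/90848828589554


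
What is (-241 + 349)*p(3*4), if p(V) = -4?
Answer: -432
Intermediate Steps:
(-241 + 349)*p(3*4) = (-241 + 349)*(-4) = 108*(-4) = -432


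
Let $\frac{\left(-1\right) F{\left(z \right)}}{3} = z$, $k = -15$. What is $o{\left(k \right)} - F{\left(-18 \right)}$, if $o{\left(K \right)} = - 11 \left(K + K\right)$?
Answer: $276$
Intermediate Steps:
$F{\left(z \right)} = - 3 z$
$o{\left(K \right)} = - 22 K$ ($o{\left(K \right)} = - 11 \cdot 2 K = - 22 K$)
$o{\left(k \right)} - F{\left(-18 \right)} = \left(-22\right) \left(-15\right) - \left(-3\right) \left(-18\right) = 330 - 54 = 276$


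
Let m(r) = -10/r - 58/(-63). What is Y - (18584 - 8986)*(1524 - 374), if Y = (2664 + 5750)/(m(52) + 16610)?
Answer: -300317844879968/27208373 ≈ -1.1038e+7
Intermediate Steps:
m(r) = 58/63 - 10/r (m(r) = -10/r - 58*(-1/63) = -10/r + 58/63 = 58/63 - 10/r)
Y = 13782132/27208373 (Y = (2664 + 5750)/((58/63 - 10/52) + 16610) = 8414/((58/63 - 10*1/52) + 16610) = 8414/((58/63 - 5/26) + 16610) = 8414/(1193/1638 + 16610) = 8414/(27208373/1638) = 8414*(1638/27208373) = 13782132/27208373 ≈ 0.50654)
Y - (18584 - 8986)*(1524 - 374) = 13782132/27208373 - (18584 - 8986)*(1524 - 374) = 13782132/27208373 - 9598*1150 = 13782132/27208373 - 1*11037700 = 13782132/27208373 - 11037700 = -300317844879968/27208373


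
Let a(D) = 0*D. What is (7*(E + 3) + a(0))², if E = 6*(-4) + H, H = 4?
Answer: 14161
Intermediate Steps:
a(D) = 0
E = -20 (E = 6*(-4) + 4 = -24 + 4 = -20)
(7*(E + 3) + a(0))² = (7*(-20 + 3) + 0)² = (7*(-17) + 0)² = (-119 + 0)² = (-119)² = 14161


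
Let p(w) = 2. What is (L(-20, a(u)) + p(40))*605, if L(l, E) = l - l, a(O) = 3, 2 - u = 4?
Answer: 1210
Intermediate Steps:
u = -2 (u = 2 - 1*4 = 2 - 4 = -2)
L(l, E) = 0
(L(-20, a(u)) + p(40))*605 = (0 + 2)*605 = 2*605 = 1210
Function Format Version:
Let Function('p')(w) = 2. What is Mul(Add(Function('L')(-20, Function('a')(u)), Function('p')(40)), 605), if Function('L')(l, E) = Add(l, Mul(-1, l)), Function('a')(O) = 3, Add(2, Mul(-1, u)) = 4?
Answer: 1210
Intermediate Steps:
u = -2 (u = Add(2, Mul(-1, 4)) = Add(2, -4) = -2)
Function('L')(l, E) = 0
Mul(Add(Function('L')(-20, Function('a')(u)), Function('p')(40)), 605) = Mul(Add(0, 2), 605) = Mul(2, 605) = 1210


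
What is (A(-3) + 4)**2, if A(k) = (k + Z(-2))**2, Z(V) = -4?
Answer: 2809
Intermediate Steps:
A(k) = (-4 + k)**2 (A(k) = (k - 4)**2 = (-4 + k)**2)
(A(-3) + 4)**2 = ((-4 - 3)**2 + 4)**2 = ((-7)**2 + 4)**2 = (49 + 4)**2 = 53**2 = 2809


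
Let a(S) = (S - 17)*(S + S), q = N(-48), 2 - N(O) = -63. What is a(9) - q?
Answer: -209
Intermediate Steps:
N(O) = 65 (N(O) = 2 - 1*(-63) = 2 + 63 = 65)
q = 65
a(S) = 2*S*(-17 + S) (a(S) = (-17 + S)*(2*S) = 2*S*(-17 + S))
a(9) - q = 2*9*(-17 + 9) - 1*65 = 2*9*(-8) - 65 = -144 - 65 = -209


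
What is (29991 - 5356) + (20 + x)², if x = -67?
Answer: 26844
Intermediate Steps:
(29991 - 5356) + (20 + x)² = (29991 - 5356) + (20 - 67)² = 24635 + (-47)² = 24635 + 2209 = 26844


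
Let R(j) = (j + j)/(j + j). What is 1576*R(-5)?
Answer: 1576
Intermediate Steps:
R(j) = 1 (R(j) = (2*j)/((2*j)) = (2*j)*(1/(2*j)) = 1)
1576*R(-5) = 1576*1 = 1576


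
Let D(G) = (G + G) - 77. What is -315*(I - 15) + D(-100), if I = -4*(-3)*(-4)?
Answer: 19568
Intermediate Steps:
I = -48 (I = 12*(-4) = -48)
D(G) = -77 + 2*G (D(G) = 2*G - 77 = -77 + 2*G)
-315*(I - 15) + D(-100) = -315*(-48 - 15) + (-77 + 2*(-100)) = -315*(-63) + (-77 - 200) = 19845 - 277 = 19568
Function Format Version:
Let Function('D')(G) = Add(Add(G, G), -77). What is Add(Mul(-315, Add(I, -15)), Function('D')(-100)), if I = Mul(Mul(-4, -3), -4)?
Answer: 19568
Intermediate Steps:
I = -48 (I = Mul(12, -4) = -48)
Function('D')(G) = Add(-77, Mul(2, G)) (Function('D')(G) = Add(Mul(2, G), -77) = Add(-77, Mul(2, G)))
Add(Mul(-315, Add(I, -15)), Function('D')(-100)) = Add(Mul(-315, Add(-48, -15)), Add(-77, Mul(2, -100))) = Add(Mul(-315, -63), Add(-77, -200)) = Add(19845, -277) = 19568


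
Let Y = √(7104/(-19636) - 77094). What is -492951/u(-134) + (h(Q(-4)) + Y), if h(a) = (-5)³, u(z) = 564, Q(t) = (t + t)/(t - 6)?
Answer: -187817/188 + I*√1857841593798/4909 ≈ -999.03 + 277.66*I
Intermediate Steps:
Q(t) = 2*t/(-6 + t) (Q(t) = (2*t)/(-6 + t) = 2*t/(-6 + t))
h(a) = -125
Y = I*√1857841593798/4909 (Y = √(7104*(-1/19636) - 77094) = √(-1776/4909 - 77094) = √(-378456222/4909) = I*√1857841593798/4909 ≈ 277.66*I)
-492951/u(-134) + (h(Q(-4)) + Y) = -492951/564 + (-125 + I*√1857841593798/4909) = -492951*1/564 + (-125 + I*√1857841593798/4909) = -164317/188 + (-125 + I*√1857841593798/4909) = -187817/188 + I*√1857841593798/4909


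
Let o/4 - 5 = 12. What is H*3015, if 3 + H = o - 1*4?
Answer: 183915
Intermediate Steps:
o = 68 (o = 20 + 4*12 = 20 + 48 = 68)
H = 61 (H = -3 + (68 - 1*4) = -3 + (68 - 4) = -3 + 64 = 61)
H*3015 = 61*3015 = 183915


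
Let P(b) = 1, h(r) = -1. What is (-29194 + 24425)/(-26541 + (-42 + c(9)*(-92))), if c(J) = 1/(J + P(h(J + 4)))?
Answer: 23845/132961 ≈ 0.17934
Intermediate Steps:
c(J) = 1/(1 + J) (c(J) = 1/(J + 1) = 1/(1 + J))
(-29194 + 24425)/(-26541 + (-42 + c(9)*(-92))) = (-29194 + 24425)/(-26541 + (-42 - 92/(1 + 9))) = -4769/(-26541 + (-42 - 92/10)) = -4769/(-26541 + (-42 + (1/10)*(-92))) = -4769/(-26541 + (-42 - 46/5)) = -4769/(-26541 - 256/5) = -4769/(-132961/5) = -4769*(-5/132961) = 23845/132961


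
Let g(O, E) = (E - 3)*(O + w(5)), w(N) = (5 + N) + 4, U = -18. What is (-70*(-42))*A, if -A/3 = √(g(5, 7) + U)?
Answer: -8820*√58 ≈ -67171.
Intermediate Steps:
w(N) = 9 + N
g(O, E) = (-3 + E)*(14 + O) (g(O, E) = (E - 3)*(O + (9 + 5)) = (-3 + E)*(O + 14) = (-3 + E)*(14 + O))
A = -3*√58 (A = -3*√((-42 - 3*5 + 14*7 + 7*5) - 18) = -3*√((-42 - 15 + 98 + 35) - 18) = -3*√(76 - 18) = -3*√58 ≈ -22.847)
(-70*(-42))*A = (-70*(-42))*(-3*√58) = 2940*(-3*√58) = -8820*√58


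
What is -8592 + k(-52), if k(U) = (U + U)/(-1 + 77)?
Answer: -163274/19 ≈ -8593.4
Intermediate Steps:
k(U) = U/38 (k(U) = (2*U)/76 = (2*U)*(1/76) = U/38)
-8592 + k(-52) = -8592 + (1/38)*(-52) = -8592 - 26/19 = -163274/19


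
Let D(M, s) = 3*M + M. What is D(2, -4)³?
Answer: 512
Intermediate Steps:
D(M, s) = 4*M
D(2, -4)³ = (4*2)³ = 8³ = 512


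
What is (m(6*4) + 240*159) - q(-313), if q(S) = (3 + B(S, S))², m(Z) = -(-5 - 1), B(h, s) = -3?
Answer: 38166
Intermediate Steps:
m(Z) = 6 (m(Z) = -1*(-6) = 6)
q(S) = 0 (q(S) = (3 - 3)² = 0² = 0)
(m(6*4) + 240*159) - q(-313) = (6 + 240*159) - 1*0 = (6 + 38160) + 0 = 38166 + 0 = 38166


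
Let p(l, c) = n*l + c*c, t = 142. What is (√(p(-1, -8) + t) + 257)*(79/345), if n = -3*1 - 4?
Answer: 20303/345 + 79*√213/345 ≈ 62.191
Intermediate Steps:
n = -7 (n = -3 - 4 = -7)
p(l, c) = c² - 7*l (p(l, c) = -7*l + c*c = -7*l + c² = c² - 7*l)
(√(p(-1, -8) + t) + 257)*(79/345) = (√(((-8)² - 7*(-1)) + 142) + 257)*(79/345) = (√((64 + 7) + 142) + 257)*(79*(1/345)) = (√(71 + 142) + 257)*(79/345) = (√213 + 257)*(79/345) = (257 + √213)*(79/345) = 20303/345 + 79*√213/345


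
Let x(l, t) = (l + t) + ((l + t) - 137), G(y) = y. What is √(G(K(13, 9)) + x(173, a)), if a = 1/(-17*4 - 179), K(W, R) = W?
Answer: 4*√846469/247 ≈ 14.899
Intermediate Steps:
a = -1/247 (a = 1/(-68 - 179) = 1/(-247) = -1/247 ≈ -0.0040486)
x(l, t) = -137 + 2*l + 2*t (x(l, t) = (l + t) + (-137 + l + t) = -137 + 2*l + 2*t)
√(G(K(13, 9)) + x(173, a)) = √(13 + (-137 + 2*173 + 2*(-1/247))) = √(13 + (-137 + 346 - 2/247)) = √(13 + 51621/247) = √(54832/247) = 4*√846469/247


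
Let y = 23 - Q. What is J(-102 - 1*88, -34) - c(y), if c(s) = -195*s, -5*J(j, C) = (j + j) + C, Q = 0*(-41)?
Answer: 22839/5 ≈ 4567.8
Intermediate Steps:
Q = 0
J(j, C) = -2*j/5 - C/5 (J(j, C) = -((j + j) + C)/5 = -(2*j + C)/5 = -(C + 2*j)/5 = -2*j/5 - C/5)
y = 23 (y = 23 - 1*0 = 23 + 0 = 23)
J(-102 - 1*88, -34) - c(y) = (-2*(-102 - 1*88)/5 - ⅕*(-34)) - (-195)*23 = (-2*(-102 - 88)/5 + 34/5) - 1*(-4485) = (-⅖*(-190) + 34/5) + 4485 = (76 + 34/5) + 4485 = 414/5 + 4485 = 22839/5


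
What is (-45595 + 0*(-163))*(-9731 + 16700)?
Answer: -317751555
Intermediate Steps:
(-45595 + 0*(-163))*(-9731 + 16700) = (-45595 + 0)*6969 = -45595*6969 = -317751555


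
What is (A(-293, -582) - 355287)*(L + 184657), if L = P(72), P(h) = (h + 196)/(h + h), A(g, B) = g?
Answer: -590948980505/9 ≈ -6.5661e+10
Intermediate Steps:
P(h) = (196 + h)/(2*h) (P(h) = (196 + h)/((2*h)) = (196 + h)*(1/(2*h)) = (196 + h)/(2*h))
L = 67/36 (L = (½)*(196 + 72)/72 = (½)*(1/72)*268 = 67/36 ≈ 1.8611)
(A(-293, -582) - 355287)*(L + 184657) = (-293 - 355287)*(67/36 + 184657) = -355580*6647719/36 = -590948980505/9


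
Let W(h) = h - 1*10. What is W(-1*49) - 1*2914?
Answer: -2973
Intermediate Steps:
W(h) = -10 + h (W(h) = h - 10 = -10 + h)
W(-1*49) - 1*2914 = (-10 - 1*49) - 1*2914 = (-10 - 49) - 2914 = -59 - 2914 = -2973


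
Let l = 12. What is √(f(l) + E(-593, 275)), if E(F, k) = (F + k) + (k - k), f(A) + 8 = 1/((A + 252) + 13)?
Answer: I*√25013377/277 ≈ 18.055*I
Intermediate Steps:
f(A) = -8 + 1/(265 + A) (f(A) = -8 + 1/((A + 252) + 13) = -8 + 1/((252 + A) + 13) = -8 + 1/(265 + A))
E(F, k) = F + k (E(F, k) = (F + k) + 0 = F + k)
√(f(l) + E(-593, 275)) = √((-2119 - 8*12)/(265 + 12) + (-593 + 275)) = √((-2119 - 96)/277 - 318) = √((1/277)*(-2215) - 318) = √(-2215/277 - 318) = √(-90301/277) = I*√25013377/277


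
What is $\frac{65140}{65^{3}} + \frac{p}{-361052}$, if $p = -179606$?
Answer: $\frac{7284322503}{9915390550} \approx 0.73465$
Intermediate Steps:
$\frac{65140}{65^{3}} + \frac{p}{-361052} = \frac{65140}{65^{3}} - \frac{179606}{-361052} = \frac{65140}{274625} - - \frac{89803}{180526} = 65140 \cdot \frac{1}{274625} + \frac{89803}{180526} = \frac{13028}{54925} + \frac{89803}{180526} = \frac{7284322503}{9915390550}$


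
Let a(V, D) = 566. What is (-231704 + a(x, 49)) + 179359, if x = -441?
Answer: -51779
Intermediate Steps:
(-231704 + a(x, 49)) + 179359 = (-231704 + 566) + 179359 = -231138 + 179359 = -51779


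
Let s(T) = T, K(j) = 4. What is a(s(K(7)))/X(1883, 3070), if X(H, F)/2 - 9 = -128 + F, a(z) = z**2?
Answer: 8/2951 ≈ 0.0027109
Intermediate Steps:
X(H, F) = -238 + 2*F (X(H, F) = 18 + 2*(-128 + F) = 18 + (-256 + 2*F) = -238 + 2*F)
a(s(K(7)))/X(1883, 3070) = 4**2/(-238 + 2*3070) = 16/(-238 + 6140) = 16/5902 = 16*(1/5902) = 8/2951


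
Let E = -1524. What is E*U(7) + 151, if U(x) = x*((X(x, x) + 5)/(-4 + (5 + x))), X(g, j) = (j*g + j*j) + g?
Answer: -146534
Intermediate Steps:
X(g, j) = g + j² + g*j (X(g, j) = (g*j + j²) + g = (j² + g*j) + g = g + j² + g*j)
U(x) = x*(5 + x + 2*x²)/(1 + x) (U(x) = x*(((x + x² + x*x) + 5)/(-4 + (5 + x))) = x*(((x + x² + x²) + 5)/(1 + x)) = x*(((x + 2*x²) + 5)/(1 + x)) = x*((5 + x + 2*x²)/(1 + x)) = x*(5 + x + 2*x²)/(1 + x))
E*U(7) + 151 = -10668*(5 + 7 + 2*7²)/(1 + 7) + 151 = -10668*(5 + 7 + 2*49)/8 + 151 = -10668*(5 + 7 + 98)/8 + 151 = -10668*110/8 + 151 = -1524*385/4 + 151 = -146685 + 151 = -146534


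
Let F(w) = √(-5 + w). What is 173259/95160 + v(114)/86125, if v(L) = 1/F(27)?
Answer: 57753/31720 + √22/1894750 ≈ 1.8207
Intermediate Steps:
v(L) = √22/22 (v(L) = 1/(√(-5 + 27)) = 1/(√22) = √22/22)
173259/95160 + v(114)/86125 = 173259/95160 + (√22/22)/86125 = 173259*(1/95160) + (√22/22)*(1/86125) = 57753/31720 + √22/1894750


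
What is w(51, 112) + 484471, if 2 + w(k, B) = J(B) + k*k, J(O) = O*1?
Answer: 487182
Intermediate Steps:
J(O) = O
w(k, B) = -2 + B + k**2 (w(k, B) = -2 + (B + k*k) = -2 + (B + k**2) = -2 + B + k**2)
w(51, 112) + 484471 = (-2 + 112 + 51**2) + 484471 = (-2 + 112 + 2601) + 484471 = 2711 + 484471 = 487182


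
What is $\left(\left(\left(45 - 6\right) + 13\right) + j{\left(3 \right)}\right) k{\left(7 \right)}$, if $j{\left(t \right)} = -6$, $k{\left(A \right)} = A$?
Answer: $322$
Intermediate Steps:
$\left(\left(\left(45 - 6\right) + 13\right) + j{\left(3 \right)}\right) k{\left(7 \right)} = \left(\left(\left(45 - 6\right) + 13\right) - 6\right) 7 = \left(\left(39 + 13\right) - 6\right) 7 = \left(52 - 6\right) 7 = 46 \cdot 7 = 322$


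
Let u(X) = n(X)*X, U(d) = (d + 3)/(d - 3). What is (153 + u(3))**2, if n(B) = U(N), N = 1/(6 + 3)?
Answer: 3790809/169 ≈ 22431.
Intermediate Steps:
N = 1/9 ≈ 0.11111
U(d) = (3 + d)/(-3 + d)
n(B) = -14/13 (n(B) = (3 + 1/9)/(-3 + 1/9) = (28/9)/(-26/9) = -9/26*28/9 = -14/13)
u(X) = -14*X/13
(153 + u(3))**2 = (153 - 14/13*3)**2 = (153 - 42/13)**2 = (1947/13)**2 = 3790809/169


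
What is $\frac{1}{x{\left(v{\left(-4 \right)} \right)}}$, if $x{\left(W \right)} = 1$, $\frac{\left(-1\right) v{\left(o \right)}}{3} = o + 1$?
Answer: $1$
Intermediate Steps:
$v{\left(o \right)} = -3 - 3 o$ ($v{\left(o \right)} = - 3 \left(o + 1\right) = - 3 \left(1 + o\right) = -3 - 3 o$)
$\frac{1}{x{\left(v{\left(-4 \right)} \right)}} = 1^{-1} = 1$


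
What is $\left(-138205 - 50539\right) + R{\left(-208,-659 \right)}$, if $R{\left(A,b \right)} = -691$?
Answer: $-189435$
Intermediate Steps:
$\left(-138205 - 50539\right) + R{\left(-208,-659 \right)} = \left(-138205 - 50539\right) - 691 = -188744 - 691 = -189435$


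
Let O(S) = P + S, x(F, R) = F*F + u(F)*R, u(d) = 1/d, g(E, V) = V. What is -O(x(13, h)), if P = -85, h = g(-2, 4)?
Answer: -1096/13 ≈ -84.308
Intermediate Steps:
h = 4
x(F, R) = F² + R/F (x(F, R) = F*F + R/F = F² + R/F)
O(S) = -85 + S
-O(x(13, h)) = -(-85 + (4 + 13³)/13) = -(-85 + (4 + 2197)/13) = -(-85 + (1/13)*2201) = -(-85 + 2201/13) = -1*1096/13 = -1096/13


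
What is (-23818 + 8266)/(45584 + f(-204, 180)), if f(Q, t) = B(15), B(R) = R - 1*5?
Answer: -864/2533 ≈ -0.34110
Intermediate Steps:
B(R) = -5 + R (B(R) = R - 5 = -5 + R)
f(Q, t) = 10 (f(Q, t) = -5 + 15 = 10)
(-23818 + 8266)/(45584 + f(-204, 180)) = (-23818 + 8266)/(45584 + 10) = -15552/45594 = -15552*1/45594 = -864/2533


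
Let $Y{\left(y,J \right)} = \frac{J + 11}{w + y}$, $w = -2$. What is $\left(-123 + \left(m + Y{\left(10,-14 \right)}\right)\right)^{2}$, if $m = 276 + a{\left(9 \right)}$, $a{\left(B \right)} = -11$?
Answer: $\frac{1283689}{64} \approx 20058.0$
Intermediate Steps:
$m = 265$ ($m = 276 - 11 = 265$)
$Y{\left(y,J \right)} = \frac{11 + J}{-2 + y}$ ($Y{\left(y,J \right)} = \frac{J + 11}{-2 + y} = \frac{11 + J}{-2 + y}$)
$\left(-123 + \left(m + Y{\left(10,-14 \right)}\right)\right)^{2} = \left(-123 + \left(265 + \frac{11 - 14}{-2 + 10}\right)\right)^{2} = \left(-123 + \left(265 + \frac{1}{8} \left(-3\right)\right)\right)^{2} = \left(-123 + \left(265 - \frac{3}{8}\right)\right)^{2} = \left(-123 + \frac{2117}{8}\right)^{2} = \left(\frac{1133}{8}\right)^{2} = \frac{1283689}{64}$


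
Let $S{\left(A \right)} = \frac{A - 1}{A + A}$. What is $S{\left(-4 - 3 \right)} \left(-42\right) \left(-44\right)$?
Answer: $1056$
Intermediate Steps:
$S{\left(A \right)} = \frac{-1 + A}{2 A}$
$S{\left(-4 - 3 \right)} \left(-42\right) \left(-44\right) = \frac{-1 - 7}{2 \left(-4 - 3\right)} \left(-42\right) \left(-44\right) = \frac{-1 - 7}{2 \left(-7\right)} \left(-42\right) \left(-44\right) = \frac{1}{2} \left(- \frac{1}{7}\right) \left(-8\right) \left(-42\right) \left(-44\right) = \frac{4}{7} \left(-42\right) \left(-44\right) = \left(-24\right) \left(-44\right) = 1056$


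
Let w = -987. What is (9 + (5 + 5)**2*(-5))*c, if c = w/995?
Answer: 484617/995 ≈ 487.05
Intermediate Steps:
c = -987/995 ≈ -0.99196
(9 + (5 + 5)**2*(-5))*c = (9 + (5 + 5)**2*(-5))*(-987/995) = (9 + 10**2*(-5))*(-987/995) = (9 + 100*(-5))*(-987/995) = (9 - 500)*(-987/995) = -491*(-987/995) = 484617/995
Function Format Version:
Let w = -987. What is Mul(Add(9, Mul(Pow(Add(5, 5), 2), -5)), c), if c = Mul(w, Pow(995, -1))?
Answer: Rational(484617, 995) ≈ 487.05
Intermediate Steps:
c = Rational(-987, 995) (c = Mul(-987, Pow(995, -1)) = Mul(-987, Rational(1, 995)) = Rational(-987, 995) ≈ -0.99196)
Mul(Add(9, Mul(Pow(Add(5, 5), 2), -5)), c) = Mul(Add(9, Mul(Pow(Add(5, 5), 2), -5)), Rational(-987, 995)) = Mul(Add(9, Mul(Pow(10, 2), -5)), Rational(-987, 995)) = Mul(Add(9, Mul(100, -5)), Rational(-987, 995)) = Mul(Add(9, -500), Rational(-987, 995)) = Mul(-491, Rational(-987, 995)) = Rational(484617, 995)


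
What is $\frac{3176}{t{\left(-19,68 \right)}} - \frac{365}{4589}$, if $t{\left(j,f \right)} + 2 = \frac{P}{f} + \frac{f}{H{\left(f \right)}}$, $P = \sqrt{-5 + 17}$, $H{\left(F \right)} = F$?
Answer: $- \frac{16848732429}{5291117} - \frac{107984 \sqrt{3}}{1153} \approx -3346.6$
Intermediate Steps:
$P = 2 \sqrt{3}$ ($P = \sqrt{12} = 2 \sqrt{3} \approx 3.4641$)
$t{\left(j,f \right)} = -1 + \frac{2 \sqrt{3}}{f}$ ($t{\left(j,f \right)} = -2 + \left(\frac{2 \sqrt{3}}{f} + \frac{f}{f}\right) = -2 + \left(\frac{2 \sqrt{3}}{f} + 1\right) = -2 + \left(1 + \frac{2 \sqrt{3}}{f}\right) = -1 + \frac{2 \sqrt{3}}{f}$)
$\frac{3176}{t{\left(-19,68 \right)}} - \frac{365}{4589} = \frac{3176}{\frac{1}{68} \left(\left(-1\right) 68 + 2 \sqrt{3}\right)} - \frac{365}{4589} = \frac{3176}{\frac{1}{68} \left(-68 + 2 \sqrt{3}\right)} - \frac{365}{4589} = \frac{3176}{-1 + \frac{\sqrt{3}}{34}} - \frac{365}{4589} = - \frac{365}{4589} + \frac{3176}{-1 + \frac{\sqrt{3}}{34}}$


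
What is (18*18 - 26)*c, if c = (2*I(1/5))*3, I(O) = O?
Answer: 1788/5 ≈ 357.60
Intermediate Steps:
c = 6/5 (c = (2*(1/5))*3 = (2*(1*(⅕)))*3 = (2*(⅕))*3 = (⅖)*3 = 6/5 ≈ 1.2000)
(18*18 - 26)*c = (18*18 - 26)*(6/5) = (324 - 26)*(6/5) = 298*(6/5) = 1788/5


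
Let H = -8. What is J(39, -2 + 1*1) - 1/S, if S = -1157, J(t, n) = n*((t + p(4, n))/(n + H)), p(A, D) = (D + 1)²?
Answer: 15044/3471 ≈ 4.3342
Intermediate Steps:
p(A, D) = (1 + D)²
J(t, n) = n*(t + (1 + n)²)/(-8 + n) (J(t, n) = n*((t + (1 + n)²)/(n - 8)) = n*((t + (1 + n)²)/(-8 + n)) = n*(t + (1 + n)²)/(-8 + n))
J(39, -2 + 1*1) - 1/S = (-2 + 1*1)*(39 + (1 + (-2 + 1*1))²)/(-8 + (-2 + 1*1)) - 1/(-1157) = (-2 + 1)*(39 + (1 + (-2 + 1))²)/(-8 + (-2 + 1)) - 1*(-1/1157) = -(39 + (1 - 1)²)/(-8 - 1) + 1/1157 = -1*(39 + 0²)/(-9) + 1/1157 = -1*(-⅑)*(39 + 0) + 1/1157 = -1*(-⅑)*39 + 1/1157 = 13/3 + 1/1157 = 15044/3471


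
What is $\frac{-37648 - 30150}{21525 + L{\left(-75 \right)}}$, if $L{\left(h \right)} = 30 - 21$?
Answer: $- \frac{33899}{10767} \approx -3.1484$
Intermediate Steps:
$L{\left(h \right)} = 9$ ($L{\left(h \right)} = 30 - 21 = 9$)
$\frac{-37648 - 30150}{21525 + L{\left(-75 \right)}} = \frac{-37648 - 30150}{21525 + 9} = - \frac{67798}{21534} = \left(-67798\right) \frac{1}{21534} = - \frac{33899}{10767}$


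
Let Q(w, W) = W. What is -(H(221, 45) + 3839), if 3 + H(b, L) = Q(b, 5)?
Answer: -3841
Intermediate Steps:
H(b, L) = 2 (H(b, L) = -3 + 5 = 2)
-(H(221, 45) + 3839) = -(2 + 3839) = -1*3841 = -3841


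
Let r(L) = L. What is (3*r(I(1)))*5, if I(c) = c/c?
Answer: 15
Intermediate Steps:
I(c) = 1
(3*r(I(1)))*5 = (3*1)*5 = 3*5 = 15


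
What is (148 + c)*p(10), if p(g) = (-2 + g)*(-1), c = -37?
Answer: -888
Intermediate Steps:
p(g) = 2 - g
(148 + c)*p(10) = (148 - 37)*(2 - 1*10) = 111*(2 - 10) = 111*(-8) = -888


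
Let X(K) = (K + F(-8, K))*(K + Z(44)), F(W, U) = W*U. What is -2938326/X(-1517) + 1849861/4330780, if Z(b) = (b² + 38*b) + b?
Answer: 5842800085637/19637112054140 ≈ 0.29754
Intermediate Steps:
F(W, U) = U*W
Z(b) = b² + 39*b
X(K) = -7*K*(3652 + K) (X(K) = (K + K*(-8))*(K + 44*(39 + 44)) = (K - 8*K)*(K + 44*83) = (-7*K)*(K + 3652) = (-7*K)*(3652 + K) = -7*K*(3652 + K))
-2938326/X(-1517) + 1849861/4330780 = -2938326*(-1/(10619*(-3652 - 1*(-1517)))) + 1849861/4330780 = -2938326*(-1/(10619*(-3652 + 1517))) + 1849861*(1/4330780) = -2938326/(7*(-1517)*(-2135)) + 1849861/4330780 = -2938326/22671565 + 1849861/4330780 = 5842800085637/19637112054140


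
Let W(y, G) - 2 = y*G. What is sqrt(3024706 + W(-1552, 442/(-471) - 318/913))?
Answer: 2*sqrt(139924406395101009)/430023 ≈ 1739.7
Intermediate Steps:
W(y, G) = 2 + G*y (W(y, G) = 2 + y*G = 2 + G*y)
sqrt(3024706 + W(-1552, 442/(-471) - 318/913)) = sqrt(3024706 + (2 + (442/(-471) - 318/913)*(-1552))) = sqrt(3024706 + (2 + (442*(-1/471) - 318*1/913)*(-1552))) = sqrt(3024706 + (2 + (-442/471 - 318/913)*(-1552))) = sqrt(3024706 + (2 - 553324/430023*(-1552))) = sqrt(3024706 + (2 + 858758848/430023)) = sqrt(3024706 + 859618894/430023) = sqrt(1301552767132/430023) = 2*sqrt(139924406395101009)/430023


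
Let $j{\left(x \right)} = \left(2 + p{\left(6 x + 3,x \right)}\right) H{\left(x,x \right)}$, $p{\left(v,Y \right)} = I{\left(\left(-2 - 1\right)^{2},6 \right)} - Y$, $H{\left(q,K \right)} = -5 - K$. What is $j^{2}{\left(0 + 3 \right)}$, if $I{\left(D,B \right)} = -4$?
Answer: $1600$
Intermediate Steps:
$p{\left(v,Y \right)} = -4 - Y$
$j{\left(x \right)} = \left(-5 - x\right) \left(-2 - x\right)$ ($j{\left(x \right)} = \left(2 - \left(4 + x\right)\right) \left(-5 - x\right) = \left(-2 - x\right) \left(-5 - x\right) = \left(-5 - x\right) \left(-2 - x\right)$)
$j^{2}{\left(0 + 3 \right)} = \left(\left(2 + \left(0 + 3\right)\right) \left(5 + \left(0 + 3\right)\right)\right)^{2} = \left(\left(2 + 3\right) \left(5 + 3\right)\right)^{2} = \left(5 \cdot 8\right)^{2} = 40^{2} = 1600$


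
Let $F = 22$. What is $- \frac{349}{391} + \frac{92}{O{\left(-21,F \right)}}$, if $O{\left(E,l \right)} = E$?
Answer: $- \frac{43301}{8211} \approx -5.2735$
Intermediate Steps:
$- \frac{349}{391} + \frac{92}{O{\left(-21,F \right)}} = - \frac{349}{391} + \frac{92}{-21} = \left(-349\right) \frac{1}{391} + 92 \left(- \frac{1}{21}\right) = - \frac{349}{391} - \frac{92}{21} = - \frac{43301}{8211}$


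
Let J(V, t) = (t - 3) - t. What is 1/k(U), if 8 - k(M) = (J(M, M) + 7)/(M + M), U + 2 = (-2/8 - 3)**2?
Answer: 137/1064 ≈ 0.12876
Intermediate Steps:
J(V, t) = -3 (J(V, t) = (-3 + t) - t = -3)
U = 137/16 (U = -2 + (-2/8 - 3)**2 = -2 + (-2*1/8 - 3)**2 = -2 + (-1/4 - 3)**2 = -2 + (-13/4)**2 = -2 + 169/16 = 137/16 ≈ 8.5625)
k(M) = 8 - 2/M (k(M) = 8 - (-3 + 7)/(M + M) = 8 - 4/(2*M) = 8 - 4*1/(2*M) = 8 - 2/M)
1/k(U) = 1/(8 - 2/137/16) = 1/(8 - 2*16/137) = 1/(8 - 32/137) = 1/(1064/137) = 137/1064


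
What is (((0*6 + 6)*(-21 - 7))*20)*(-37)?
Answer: 124320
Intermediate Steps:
(((0*6 + 6)*(-21 - 7))*20)*(-37) = (((0 + 6)*(-28))*20)*(-37) = ((6*(-28))*20)*(-37) = -168*20*(-37) = -3360*(-37) = 124320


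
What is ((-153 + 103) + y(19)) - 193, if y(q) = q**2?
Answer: 118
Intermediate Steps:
((-153 + 103) + y(19)) - 193 = ((-153 + 103) + 19**2) - 193 = (-50 + 361) - 193 = 311 - 193 = 118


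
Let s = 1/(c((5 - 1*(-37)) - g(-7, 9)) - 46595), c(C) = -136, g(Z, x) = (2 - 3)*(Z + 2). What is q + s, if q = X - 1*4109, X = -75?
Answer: -195522505/46731 ≈ -4184.0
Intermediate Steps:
g(Z, x) = -2 - Z (g(Z, x) = -(2 + Z) = -2 - Z)
q = -4184 (q = -75 - 1*4109 = -75 - 4109 = -4184)
s = -1/46731 (s = 1/(-136 - 46595) = 1/(-46731) = -1/46731 ≈ -2.1399e-5)
q + s = -4184 - 1/46731 = -195522505/46731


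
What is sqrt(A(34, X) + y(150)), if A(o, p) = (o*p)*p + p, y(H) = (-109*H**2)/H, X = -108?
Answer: sqrt(380118) ≈ 616.54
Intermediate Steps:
y(H) = -109*H
A(o, p) = p + o*p**2 (A(o, p) = o*p**2 + p = p + o*p**2)
sqrt(A(34, X) + y(150)) = sqrt(-108*(1 + 34*(-108)) - 109*150) = sqrt(-108*(1 - 3672) - 16350) = sqrt(-108*(-3671) - 16350) = sqrt(396468 - 16350) = sqrt(380118)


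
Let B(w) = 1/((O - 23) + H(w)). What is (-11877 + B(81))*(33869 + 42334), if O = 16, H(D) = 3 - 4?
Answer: -7240580451/8 ≈ -9.0507e+8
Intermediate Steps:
H(D) = -1
B(w) = -1/8 (B(w) = 1/((16 - 23) - 1) = 1/(-7 - 1) = 1/(-8) = -1/8)
(-11877 + B(81))*(33869 + 42334) = (-11877 - 1/8)*(33869 + 42334) = -95017/8*76203 = -7240580451/8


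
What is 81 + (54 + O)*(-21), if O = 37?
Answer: -1830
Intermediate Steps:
81 + (54 + O)*(-21) = 81 + (54 + 37)*(-21) = 81 + 91*(-21) = 81 - 1911 = -1830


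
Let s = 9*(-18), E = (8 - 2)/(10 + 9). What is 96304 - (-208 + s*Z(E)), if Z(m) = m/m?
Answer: 96674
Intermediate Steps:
E = 6/19 ≈ 0.31579
s = -162
Z(m) = 1
96304 - (-208 + s*Z(E)) = 96304 - (-208 - 162*1) = 96304 - (-208 - 162) = 96304 - 1*(-370) = 96304 + 370 = 96674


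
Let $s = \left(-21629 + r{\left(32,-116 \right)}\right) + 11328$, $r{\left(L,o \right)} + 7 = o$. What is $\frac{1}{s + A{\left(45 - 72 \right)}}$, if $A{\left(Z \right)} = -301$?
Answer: $- \frac{1}{10725} \approx -9.324 \cdot 10^{-5}$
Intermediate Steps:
$r{\left(L,o \right)} = -7 + o$
$s = -10424$ ($s = \left(-21629 - 123\right) + 11328 = -21752 + 11328 = -10424$)
$\frac{1}{s + A{\left(45 - 72 \right)}} = \frac{1}{-10424 - 301} = \frac{1}{-10725} = - \frac{1}{10725}$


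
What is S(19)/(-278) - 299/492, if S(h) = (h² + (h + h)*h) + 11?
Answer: -310685/68388 ≈ -4.5430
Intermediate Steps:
S(h) = 11 + 3*h² (S(h) = (h² + (2*h)*h) + 11 = (h² + 2*h²) + 11 = 3*h² + 11 = 11 + 3*h²)
S(19)/(-278) - 299/492 = (11 + 3*19²)/(-278) - 299/492 = (11 + 3*361)*(-1/278) - 299*1/492 = (11 + 1083)*(-1/278) - 299/492 = 1094*(-1/278) - 299/492 = -547/139 - 299/492 = -310685/68388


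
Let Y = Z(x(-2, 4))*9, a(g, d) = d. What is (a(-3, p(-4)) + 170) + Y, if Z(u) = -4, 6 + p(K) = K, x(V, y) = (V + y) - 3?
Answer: 124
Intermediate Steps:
x(V, y) = -3 + V + y
p(K) = -6 + K
Y = -36 (Y = -4*9 = -36)
(a(-3, p(-4)) + 170) + Y = ((-6 - 4) + 170) - 36 = (-10 + 170) - 36 = 160 - 36 = 124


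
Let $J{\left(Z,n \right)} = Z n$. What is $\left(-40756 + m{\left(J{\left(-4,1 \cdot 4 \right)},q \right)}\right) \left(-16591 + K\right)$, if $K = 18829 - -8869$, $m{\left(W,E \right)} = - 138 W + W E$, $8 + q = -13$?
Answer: $-424420684$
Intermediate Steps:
$q = -21$ ($q = -8 - 13 = -21$)
$m{\left(W,E \right)} = - 138 W + E W$
$K = 27698$ ($K = 18829 + 8869 = 27698$)
$\left(-40756 + m{\left(J{\left(-4,1 \cdot 4 \right)},q \right)}\right) \left(-16591 + K\right) = \left(-40756 + - 4 \cdot 1 \cdot 4 \left(-138 - 21\right)\right) \left(-16591 + 27698\right) = \left(-40756 + \left(-4\right) 4 \left(-159\right)\right) 11107 = \left(-40756 - -2544\right) 11107 = \left(-40756 + 2544\right) 11107 = \left(-38212\right) 11107 = -424420684$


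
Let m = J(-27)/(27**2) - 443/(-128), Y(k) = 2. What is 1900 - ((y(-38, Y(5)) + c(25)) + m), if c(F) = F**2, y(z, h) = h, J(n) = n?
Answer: 4387655/3456 ≈ 1269.6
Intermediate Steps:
m = 11833/3456 (m = -27/(27**2) - 443/(-128) = -27/729 - 443*(-1/128) = -27*1/729 + 443/128 = -1/27 + 443/128 = 11833/3456 ≈ 3.4239)
1900 - ((y(-38, Y(5)) + c(25)) + m) = 1900 - ((2 + 25**2) + 11833/3456) = 1900 - ((2 + 625) + 11833/3456) = 1900 - (627 + 11833/3456) = 1900 - 1*2178745/3456 = 1900 - 2178745/3456 = 4387655/3456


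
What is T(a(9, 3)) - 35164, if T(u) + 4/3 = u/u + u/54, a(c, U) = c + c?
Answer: -35164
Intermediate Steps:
a(c, U) = 2*c
T(u) = -⅓ + u/54 (T(u) = -4/3 + (u/u + u/54) = -4/3 + (1 + u*(1/54)) = -4/3 + (1 + u/54) = -⅓ + u/54)
T(a(9, 3)) - 35164 = (-⅓ + (2*9)/54) - 35164 = (-⅓ + (1/54)*18) - 35164 = (-⅓ + ⅓) - 35164 = 0 - 35164 = -35164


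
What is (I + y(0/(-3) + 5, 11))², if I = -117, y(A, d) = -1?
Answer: 13924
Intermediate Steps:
(I + y(0/(-3) + 5, 11))² = (-117 - 1)² = (-118)² = 13924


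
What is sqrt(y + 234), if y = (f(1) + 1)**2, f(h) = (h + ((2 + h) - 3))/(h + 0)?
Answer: sqrt(238) ≈ 15.427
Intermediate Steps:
f(h) = (-1 + 2*h)/h (f(h) = (h + (-1 + h))/h = (-1 + 2*h)/h)
y = 4 (y = ((2 - 1/1) + 1)**2 = ((2 - 1*1) + 1)**2 = ((2 - 1) + 1)**2 = (1 + 1)**2 = 2**2 = 4)
sqrt(y + 234) = sqrt(4 + 234) = sqrt(238)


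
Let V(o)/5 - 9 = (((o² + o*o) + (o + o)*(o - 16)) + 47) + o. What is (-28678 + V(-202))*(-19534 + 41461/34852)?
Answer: -139383738043236/8713 ≈ -1.5997e+10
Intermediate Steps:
V(o) = 280 + 5*o + 10*o² + 10*o*(-16 + o) (V(o) = 45 + 5*((((o² + o*o) + (o + o)*(o - 16)) + 47) + o) = 45 + 5*((((o² + o²) + (2*o)*(-16 + o)) + 47) + o) = 45 + 5*(((2*o² + 2*o*(-16 + o)) + 47) + o) = 45 + 5*((47 + 2*o² + 2*o*(-16 + o)) + o) = 45 + 5*(47 + o + 2*o² + 2*o*(-16 + o)) = 45 + (235 + 5*o + 10*o² + 10*o*(-16 + o)) = 280 + 5*o + 10*o² + 10*o*(-16 + o))
(-28678 + V(-202))*(-19534 + 41461/34852) = (-28678 + (280 - 155*(-202) + 20*(-202)²))*(-19534 + 41461/34852) = (-28678 + (280 + 31310 + 20*40804))*(-19534 + 41461*(1/34852)) = (-28678 + (280 + 31310 + 816080))*(-19534 + 41461/34852) = (-28678 + 847670)*(-680757507/34852) = 818992*(-680757507/34852) = -139383738043236/8713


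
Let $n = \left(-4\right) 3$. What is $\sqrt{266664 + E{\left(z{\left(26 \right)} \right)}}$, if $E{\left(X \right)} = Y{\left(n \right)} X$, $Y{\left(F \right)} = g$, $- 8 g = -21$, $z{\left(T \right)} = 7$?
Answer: $\frac{9 \sqrt{52678}}{4} \approx 516.41$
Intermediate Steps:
$n = -12$
$g = \frac{21}{8}$ ($g = \left(- \frac{1}{8}\right) \left(-21\right) = \frac{21}{8} \approx 2.625$)
$Y{\left(F \right)} = \frac{21}{8}$
$E{\left(X \right)} = \frac{21 X}{8}$
$\sqrt{266664 + E{\left(z{\left(26 \right)} \right)}} = \sqrt{266664 + \frac{21}{8} \cdot 7} = \sqrt{266664 + \frac{147}{8}} = \sqrt{\frac{2133459}{8}} = \frac{9 \sqrt{52678}}{4}$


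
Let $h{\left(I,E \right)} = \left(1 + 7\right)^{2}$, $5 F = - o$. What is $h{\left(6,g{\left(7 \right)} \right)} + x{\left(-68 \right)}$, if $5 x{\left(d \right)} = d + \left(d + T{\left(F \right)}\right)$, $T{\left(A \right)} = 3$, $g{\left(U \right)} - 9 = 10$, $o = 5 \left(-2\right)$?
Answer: $\frac{187}{5} \approx 37.4$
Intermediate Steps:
$o = -10$
$g{\left(U \right)} = 19$ ($g{\left(U \right)} = 9 + 10 = 19$)
$F = 2$ ($F = \frac{\left(-1\right) \left(-10\right)}{5} = \frac{1}{5} \cdot 10 = 2$)
$h{\left(I,E \right)} = 64$ ($h{\left(I,E \right)} = 8^{2} = 64$)
$x{\left(d \right)} = \frac{3}{5} + \frac{2 d}{5}$ ($x{\left(d \right)} = \frac{d + \left(d + 3\right)}{5} = \frac{d + \left(3 + d\right)}{5} = \frac{3 + 2 d}{5} = \frac{3}{5} + \frac{2 d}{5}$)
$h{\left(6,g{\left(7 \right)} \right)} + x{\left(-68 \right)} = 64 + \left(\frac{3}{5} + \frac{2}{5} \left(-68\right)\right) = 64 + \left(\frac{3}{5} - \frac{136}{5}\right) = 64 - \frac{133}{5} = \frac{187}{5}$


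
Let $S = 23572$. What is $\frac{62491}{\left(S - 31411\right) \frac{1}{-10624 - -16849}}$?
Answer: $- \frac{9974525}{201} \approx -49625.0$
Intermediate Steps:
$\frac{62491}{\left(S - 31411\right) \frac{1}{-10624 - -16849}} = \frac{62491}{\left(23572 - 31411\right) \frac{1}{-10624 - -16849}} = \frac{62491}{\left(-7839\right) \frac{1}{-10624 + 16849}} = \frac{62491}{\left(-7839\right) \frac{1}{6225}} = \frac{62491}{- \frac{2613}{2075}} = 62491 \left(- \frac{2075}{2613}\right) = - \frac{9974525}{201}$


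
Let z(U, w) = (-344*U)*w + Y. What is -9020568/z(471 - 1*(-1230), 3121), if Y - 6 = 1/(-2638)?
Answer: 23796258384/4817606394685 ≈ 0.0049394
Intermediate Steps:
Y = 15827/2638 (Y = 6 + 1/(-2638) = 6 - 1/2638 = 15827/2638 ≈ 5.9996)
z(U, w) = 15827/2638 - 344*U*w (z(U, w) = (-344*U)*w + 15827/2638 = -344*U*w + 15827/2638 = 15827/2638 - 344*U*w)
-9020568/z(471 - 1*(-1230), 3121) = -9020568/(15827/2638 - 344*(471 - 1*(-1230))*3121) = -9020568/(15827/2638 - 344*(471 + 1230)*3121) = -9020568/(15827/2638 - 344*1701*3121) = -9020568/(15827/2638 - 1826234424) = -9020568/(-4817606394685/2638) = -9020568*(-2638/4817606394685) = 23796258384/4817606394685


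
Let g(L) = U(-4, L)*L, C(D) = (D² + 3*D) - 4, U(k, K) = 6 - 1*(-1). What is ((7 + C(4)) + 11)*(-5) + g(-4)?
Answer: -238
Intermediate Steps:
U(k, K) = 7 (U(k, K) = 6 + 1 = 7)
C(D) = -4 + D² + 3*D
g(L) = 7*L
((7 + C(4)) + 11)*(-5) + g(-4) = ((7 + (-4 + 4² + 3*4)) + 11)*(-5) + 7*(-4) = ((7 + (-4 + 16 + 12)) + 11)*(-5) - 28 = ((7 + 24) + 11)*(-5) - 28 = (31 + 11)*(-5) - 28 = 42*(-5) - 28 = -210 - 28 = -238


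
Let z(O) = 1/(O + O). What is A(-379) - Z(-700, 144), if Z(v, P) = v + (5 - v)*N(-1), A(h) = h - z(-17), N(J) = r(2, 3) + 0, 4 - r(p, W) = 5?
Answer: 34885/34 ≈ 1026.0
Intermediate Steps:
r(p, W) = -1 (r(p, W) = 4 - 1*5 = 4 - 5 = -1)
z(O) = 1/(2*O)
N(J) = -1 (N(J) = -1 + 0 = -1)
A(h) = 1/34 + h (A(h) = h - 1/(2*(-17)) = h - (-1)/(2*17) = h - 1*(-1/34) = h + 1/34 = 1/34 + h)
Z(v, P) = -5 + 2*v (Z(v, P) = v + (5 - v)*(-1) = v + (-5 + v) = -5 + 2*v)
A(-379) - Z(-700, 144) = (1/34 - 379) - (-5 + 2*(-700)) = -12885/34 - (-5 - 1400) = -12885/34 - 1*(-1405) = -12885/34 + 1405 = 34885/34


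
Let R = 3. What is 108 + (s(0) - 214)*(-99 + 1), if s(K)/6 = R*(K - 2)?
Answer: 24608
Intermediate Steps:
s(K) = -36 + 18*K (s(K) = 6*(3*(K - 2)) = 6*(3*(-2 + K)) = 6*(-6 + 3*K) = -36 + 18*K)
108 + (s(0) - 214)*(-99 + 1) = 108 + ((-36 + 18*0) - 214)*(-99 + 1) = 108 + ((-36 + 0) - 214)*(-98) = 108 + (-36 - 214)*(-98) = 108 - 250*(-98) = 108 + 24500 = 24608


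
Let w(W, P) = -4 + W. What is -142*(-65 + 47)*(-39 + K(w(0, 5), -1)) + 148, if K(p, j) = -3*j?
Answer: -91868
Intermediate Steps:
-142*(-65 + 47)*(-39 + K(w(0, 5), -1)) + 148 = -142*(-65 + 47)*(-39 - 3*(-1)) + 148 = -(-2556)*(-39 + 3) + 148 = -(-2556)*(-36) + 148 = -142*648 + 148 = -92016 + 148 = -91868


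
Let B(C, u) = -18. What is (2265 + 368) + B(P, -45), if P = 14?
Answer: 2615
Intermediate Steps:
(2265 + 368) + B(P, -45) = (2265 + 368) - 18 = 2633 - 18 = 2615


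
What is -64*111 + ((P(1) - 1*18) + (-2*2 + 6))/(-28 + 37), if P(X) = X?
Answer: -21317/3 ≈ -7105.7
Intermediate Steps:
-64*111 + ((P(1) - 1*18) + (-2*2 + 6))/(-28 + 37) = -64*111 + ((1 - 1*18) + (-2*2 + 6))/(-28 + 37) = -7104 + ((1 - 18) + (-4 + 6))/9 = -7104 + (-17 + 2)*(1/9) = -7104 - 15*1/9 = -7104 - 5/3 = -21317/3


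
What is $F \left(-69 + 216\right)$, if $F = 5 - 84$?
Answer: $-11613$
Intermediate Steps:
$F = -79$ ($F = 5 - 84 = -79$)
$F \left(-69 + 216\right) = - 79 \left(-69 + 216\right) = \left(-79\right) 147 = -11613$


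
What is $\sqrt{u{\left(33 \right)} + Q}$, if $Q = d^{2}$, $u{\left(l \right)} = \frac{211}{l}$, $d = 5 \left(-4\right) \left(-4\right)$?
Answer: $\frac{\sqrt{6976563}}{33} \approx 80.04$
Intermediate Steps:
$d = 80$ ($d = \left(-20\right) \left(-4\right) = 80$)
$Q = 6400$ ($Q = 80^{2} = 6400$)
$\sqrt{u{\left(33 \right)} + Q} = \sqrt{\frac{211}{33} + 6400} = \sqrt{\frac{211411}{33}} = \frac{\sqrt{6976563}}{33}$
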